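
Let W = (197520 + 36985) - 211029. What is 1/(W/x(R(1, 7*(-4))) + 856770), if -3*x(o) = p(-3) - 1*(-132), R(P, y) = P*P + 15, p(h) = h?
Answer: 43/36817634 ≈ 1.1679e-6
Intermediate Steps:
W = 23476 (W = 234505 - 211029 = 23476)
R(P, y) = 15 + P² (R(P, y) = P² + 15 = 15 + P²)
x(o) = -43 (x(o) = -(-3 - 1*(-132))/3 = -(-3 + 132)/3 = -⅓*129 = -43)
1/(W/x(R(1, 7*(-4))) + 856770) = 1/(23476/(-43) + 856770) = 1/(23476*(-1/43) + 856770) = 1/(-23476/43 + 856770) = 1/(36817634/43) = 43/36817634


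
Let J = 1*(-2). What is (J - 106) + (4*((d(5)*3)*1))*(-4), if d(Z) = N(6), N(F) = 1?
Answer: -156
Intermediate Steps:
d(Z) = 1
J = -2
(J - 106) + (4*((d(5)*3)*1))*(-4) = (-2 - 106) + (4*((1*3)*1))*(-4) = -108 + (4*(3*1))*(-4) = -108 + (4*3)*(-4) = -108 + 12*(-4) = -108 - 48 = -156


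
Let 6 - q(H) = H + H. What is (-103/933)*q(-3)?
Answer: -412/311 ≈ -1.3248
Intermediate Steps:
q(H) = 6 - 2*H (q(H) = 6 - (H + H) = 6 - 2*H)
(-103/933)*q(-3) = (-103/933)*(6 - 2*(-3)) = (-103*1/933)*(6 + 6) = -103/933*12 = -412/311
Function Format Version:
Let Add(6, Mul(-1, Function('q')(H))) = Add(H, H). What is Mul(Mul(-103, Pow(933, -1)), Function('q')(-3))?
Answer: Rational(-412, 311) ≈ -1.3248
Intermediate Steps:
Function('q')(H) = Add(6, Mul(-2, H)) (Function('q')(H) = Add(6, Mul(-1, Add(H, H))) = Add(6, Mul(-1, Mul(2, H))) = Add(6, Mul(-2, H)))
Mul(Mul(-103, Pow(933, -1)), Function('q')(-3)) = Mul(Mul(-103, Pow(933, -1)), Add(6, Mul(-2, -3))) = Mul(Mul(-103, Rational(1, 933)), Add(6, 6)) = Mul(Rational(-103, 933), 12) = Rational(-412, 311)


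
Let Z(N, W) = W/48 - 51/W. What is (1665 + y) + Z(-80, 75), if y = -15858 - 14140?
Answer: -11332847/400 ≈ -28332.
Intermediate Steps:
y = -29998
Z(N, W) = -51/W + W/48 (Z(N, W) = W*(1/48) - 51/W = W/48 - 51/W = -51/W + W/48)
(1665 + y) + Z(-80, 75) = (1665 - 29998) + (-51/75 + (1/48)*75) = -28333 + (-51*1/75 + 25/16) = -28333 + (-17/25 + 25/16) = -28333 + 353/400 = -11332847/400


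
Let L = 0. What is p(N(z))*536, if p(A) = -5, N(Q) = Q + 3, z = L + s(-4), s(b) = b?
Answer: -2680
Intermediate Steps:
z = -4 (z = 0 - 4 = -4)
N(Q) = 3 + Q
p(N(z))*536 = -5*536 = -2680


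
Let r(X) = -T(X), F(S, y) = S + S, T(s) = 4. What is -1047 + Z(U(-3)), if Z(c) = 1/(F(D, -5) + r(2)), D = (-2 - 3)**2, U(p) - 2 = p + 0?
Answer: -48161/46 ≈ -1047.0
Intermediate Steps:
U(p) = 2 + p (U(p) = 2 + (p + 0) = 2 + p)
D = 25 (D = (-5)**2 = 25)
F(S, y) = 2*S
r(X) = -4 (r(X) = -1*4 = -4)
Z(c) = 1/46 (Z(c) = 1/(2*25 - 4) = 1/(50 - 4) = 1/46)
-1047 + Z(U(-3)) = -1047 + 1/46 = -48161/46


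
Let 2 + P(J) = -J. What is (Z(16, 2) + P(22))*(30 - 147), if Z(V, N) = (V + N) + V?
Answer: -1170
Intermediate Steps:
Z(V, N) = N + 2*V (Z(V, N) = (N + V) + V = N + 2*V)
P(J) = -2 - J
(Z(16, 2) + P(22))*(30 - 147) = ((2 + 2*16) + (-2 - 1*22))*(30 - 147) = ((2 + 32) + (-2 - 22))*(-117) = (34 - 24)*(-117) = 10*(-117) = -1170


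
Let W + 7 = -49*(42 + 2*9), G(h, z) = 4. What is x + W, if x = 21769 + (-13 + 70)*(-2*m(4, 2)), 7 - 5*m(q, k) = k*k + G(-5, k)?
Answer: 94224/5 ≈ 18845.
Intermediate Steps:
m(q, k) = ⅗ - k²/5 (m(q, k) = 7/5 - (k*k + 4)/5 = 7/5 - (k² + 4)/5 = 7/5 - (4 + k²)/5 = 7/5 + (-⅘ - k²/5) = ⅗ - k²/5)
W = -2947 (W = -7 - 49*(42 + 2*9) = -7 - 49*(42 + 18) = -7 - 49*60 = -7 - 2940 = -2947)
x = 108959/5 (x = 21769 + (-13 + 70)*(-2*(⅗ - ⅕*2²)) = 21769 + 57*(-2*(⅗ - ⅕*4)) = 21769 + 57*(-2*(⅗ - ⅘)) = 21769 + 57*(-2*(-⅕)) = 21769 + 57*(⅖) = 21769 + 114/5 = 108959/5 ≈ 21792.)
x + W = 108959/5 - 2947 = 94224/5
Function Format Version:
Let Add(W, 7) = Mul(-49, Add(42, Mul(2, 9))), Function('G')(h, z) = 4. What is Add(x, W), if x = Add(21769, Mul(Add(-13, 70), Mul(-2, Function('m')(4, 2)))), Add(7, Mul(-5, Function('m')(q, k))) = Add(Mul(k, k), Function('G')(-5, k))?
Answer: Rational(94224, 5) ≈ 18845.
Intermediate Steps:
Function('m')(q, k) = Add(Rational(3, 5), Mul(Rational(-1, 5), Pow(k, 2))) (Function('m')(q, k) = Add(Rational(7, 5), Mul(Rational(-1, 5), Add(Mul(k, k), 4))) = Add(Rational(7, 5), Mul(Rational(-1, 5), Add(Pow(k, 2), 4))) = Add(Rational(7, 5), Mul(Rational(-1, 5), Add(4, Pow(k, 2)))) = Add(Rational(7, 5), Add(Rational(-4, 5), Mul(Rational(-1, 5), Pow(k, 2)))) = Add(Rational(3, 5), Mul(Rational(-1, 5), Pow(k, 2))))
W = -2947 (W = Add(-7, Mul(-49, Add(42, Mul(2, 9)))) = Add(-7, Mul(-49, Add(42, 18))) = Add(-7, Mul(-49, 60)) = Add(-7, -2940) = -2947)
x = Rational(108959, 5) (x = Add(21769, Mul(Add(-13, 70), Mul(-2, Add(Rational(3, 5), Mul(Rational(-1, 5), Pow(2, 2)))))) = Add(21769, Mul(57, Mul(-2, Add(Rational(3, 5), Mul(Rational(-1, 5), 4))))) = Add(21769, Mul(57, Mul(-2, Add(Rational(3, 5), Rational(-4, 5))))) = Add(21769, Mul(57, Mul(-2, Rational(-1, 5)))) = Add(21769, Mul(57, Rational(2, 5))) = Add(21769, Rational(114, 5)) = Rational(108959, 5) ≈ 21792.)
Add(x, W) = Add(Rational(108959, 5), -2947) = Rational(94224, 5)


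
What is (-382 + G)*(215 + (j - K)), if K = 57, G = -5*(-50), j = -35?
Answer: -16236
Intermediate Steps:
G = 250
(-382 + G)*(215 + (j - K)) = (-382 + 250)*(215 + (-35 - 1*57)) = -132*(215 + (-35 - 57)) = -132*(215 - 92) = -132*123 = -16236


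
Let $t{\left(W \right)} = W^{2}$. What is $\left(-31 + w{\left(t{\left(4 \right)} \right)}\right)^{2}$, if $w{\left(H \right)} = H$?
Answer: $225$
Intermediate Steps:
$\left(-31 + w{\left(t{\left(4 \right)} \right)}\right)^{2} = \left(-31 + 4^{2}\right)^{2} = \left(-31 + 16\right)^{2} = \left(-15\right)^{2} = 225$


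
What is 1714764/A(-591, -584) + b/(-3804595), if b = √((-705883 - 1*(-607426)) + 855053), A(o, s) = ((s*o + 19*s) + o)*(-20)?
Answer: -428691/1667285 - 2*√189149/3804595 ≈ -0.25735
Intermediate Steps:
A(o, s) = -380*s - 20*o - 20*o*s (A(o, s) = ((o*s + 19*s) + o)*(-20) = ((19*s + o*s) + o)*(-20) = (o + 19*s + o*s)*(-20) = -380*s - 20*o - 20*o*s)
b = 2*√189149 (b = √((-705883 + 607426) + 855053) = √(-98457 + 855053) = √756596 = 2*√189149 ≈ 869.83)
1714764/A(-591, -584) + b/(-3804595) = 1714764/(-380*(-584) - 20*(-591) - 20*(-591)*(-584)) + (2*√189149)/(-3804595) = 1714764/(221920 + 11820 - 6902880) + (2*√189149)*(-1/3804595) = 1714764/(-6669140) - 2*√189149/3804595 = 1714764*(-1/6669140) - 2*√189149/3804595 = -428691/1667285 - 2*√189149/3804595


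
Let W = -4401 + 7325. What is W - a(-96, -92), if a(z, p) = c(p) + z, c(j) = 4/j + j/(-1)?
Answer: 67345/23 ≈ 2928.0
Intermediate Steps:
c(j) = -j + 4/j (c(j) = 4/j + j*(-1) = 4/j - j = -j + 4/j)
a(z, p) = z - p + 4/p (a(z, p) = (-p + 4/p) + z = z - p + 4/p)
W = 2924
W - a(-96, -92) = 2924 - (-96 - 1*(-92) + 4/(-92)) = 2924 - (-96 + 92 + 4*(-1/92)) = 2924 - (-96 + 92 - 1/23) = 2924 - 1*(-93/23) = 2924 + 93/23 = 67345/23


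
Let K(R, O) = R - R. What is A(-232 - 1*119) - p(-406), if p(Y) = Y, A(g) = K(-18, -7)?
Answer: 406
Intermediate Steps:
K(R, O) = 0
A(g) = 0
A(-232 - 1*119) - p(-406) = 0 - 1*(-406) = 0 + 406 = 406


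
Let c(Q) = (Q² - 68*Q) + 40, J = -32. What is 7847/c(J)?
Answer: 7847/3240 ≈ 2.4219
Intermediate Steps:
c(Q) = 40 + Q² - 68*Q
7847/c(J) = 7847/(40 + (-32)² - 68*(-32)) = 7847/(40 + 1024 + 2176) = 7847/3240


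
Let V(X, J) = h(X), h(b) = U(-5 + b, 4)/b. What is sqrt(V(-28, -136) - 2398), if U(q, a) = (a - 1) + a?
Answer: I*sqrt(9593)/2 ≈ 48.972*I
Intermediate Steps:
U(q, a) = -1 + 2*a (U(q, a) = (-1 + a) + a = -1 + 2*a)
h(b) = 7/b (h(b) = (-1 + 2*4)/b = (-1 + 8)/b = 7/b)
V(X, J) = 7/X
sqrt(V(-28, -136) - 2398) = sqrt(7/(-28) - 2398) = sqrt(7*(-1/28) - 2398) = sqrt(-1/4 - 2398) = sqrt(-9593/4) = I*sqrt(9593)/2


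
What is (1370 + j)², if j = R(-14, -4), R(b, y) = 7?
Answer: 1896129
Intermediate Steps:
j = 7
(1370 + j)² = (1370 + 7)² = 1377² = 1896129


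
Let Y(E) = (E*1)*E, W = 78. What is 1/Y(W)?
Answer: 1/6084 ≈ 0.00016437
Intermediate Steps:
Y(E) = E**2 (Y(E) = E*E = E**2)
1/Y(W) = 1/(78**2) = 1/6084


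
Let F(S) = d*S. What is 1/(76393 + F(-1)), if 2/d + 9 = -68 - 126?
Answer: 203/15507781 ≈ 1.3090e-5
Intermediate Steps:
d = -2/203 (d = 2/(-9 + (-68 - 126)) = 2/(-9 - 194) = 2/(-203) = 2*(-1/203) = -2/203 ≈ -0.0098522)
F(S) = -2*S/203
1/(76393 + F(-1)) = 1/(76393 - 2/203*(-1)) = 1/(76393 + 2/203) = 1/(15507781/203) = 203/15507781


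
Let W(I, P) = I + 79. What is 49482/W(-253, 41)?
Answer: -8247/29 ≈ -284.38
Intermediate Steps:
W(I, P) = 79 + I
49482/W(-253, 41) = 49482/(79 - 253) = 49482/(-174) = 49482*(-1/174) = -8247/29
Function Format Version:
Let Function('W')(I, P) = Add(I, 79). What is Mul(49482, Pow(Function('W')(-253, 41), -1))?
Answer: Rational(-8247, 29) ≈ -284.38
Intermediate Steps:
Function('W')(I, P) = Add(79, I)
Mul(49482, Pow(Function('W')(-253, 41), -1)) = Mul(49482, Pow(Add(79, -253), -1)) = Mul(49482, Pow(-174, -1)) = Mul(49482, Rational(-1, 174)) = Rational(-8247, 29)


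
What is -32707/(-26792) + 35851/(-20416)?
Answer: -36596735/68373184 ≈ -0.53525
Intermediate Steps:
-32707/(-26792) + 35851/(-20416) = -32707*(-1/26792) + 35851*(-1/20416) = 32707/26792 - 35851/20416 = -36596735/68373184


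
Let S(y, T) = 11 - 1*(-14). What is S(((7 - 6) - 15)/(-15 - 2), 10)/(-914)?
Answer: -25/914 ≈ -0.027352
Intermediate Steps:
S(y, T) = 25 (S(y, T) = 11 + 14 = 25)
S(((7 - 6) - 15)/(-15 - 2), 10)/(-914) = 25/(-914) = 25*(-1/914) = -25/914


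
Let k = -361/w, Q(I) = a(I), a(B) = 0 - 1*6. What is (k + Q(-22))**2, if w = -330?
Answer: 2621161/108900 ≈ 24.069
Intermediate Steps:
a(B) = -6 (a(B) = 0 - 6 = -6)
Q(I) = -6
k = 361/330 (k = -361/(-330) = -361*(-1/330) = 361/330 ≈ 1.0939)
(k + Q(-22))**2 = (361/330 - 6)**2 = (-1619/330)**2 = 2621161/108900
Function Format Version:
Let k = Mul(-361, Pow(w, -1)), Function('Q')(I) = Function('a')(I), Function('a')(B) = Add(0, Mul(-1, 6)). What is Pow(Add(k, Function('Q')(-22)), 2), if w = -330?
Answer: Rational(2621161, 108900) ≈ 24.069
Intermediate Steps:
Function('a')(B) = -6 (Function('a')(B) = Add(0, -6) = -6)
Function('Q')(I) = -6
k = Rational(361, 330) (k = Mul(-361, Pow(-330, -1)) = Mul(-361, Rational(-1, 330)) = Rational(361, 330) ≈ 1.0939)
Pow(Add(k, Function('Q')(-22)), 2) = Pow(Add(Rational(361, 330), -6), 2) = Pow(Rational(-1619, 330), 2) = Rational(2621161, 108900)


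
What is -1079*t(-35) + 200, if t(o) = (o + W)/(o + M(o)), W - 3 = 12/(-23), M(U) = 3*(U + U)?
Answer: 319908/5635 ≈ 56.772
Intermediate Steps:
M(U) = 6*U (M(U) = 3*(2*U) = 6*U)
W = 57/23 (W = 3 + 12/(-23) = 3 + 12*(-1/23) = 3 - 12/23 = 57/23 ≈ 2.4783)
t(o) = (57/23 + o)/(7*o) (t(o) = (o + 57/23)/(o + 6*o) = (57/23 + o)/((7*o)) = (57/23 + o)*(1/(7*o)) = (57/23 + o)/(7*o))
-1079*t(-35) + 200 = -1079*(57 + 23*(-35))/(161*(-35)) + 200 = -1079*(-1)*(57 - 805)/(161*35) + 200 = -1079*(-1)*(-748)/(161*35) + 200 = -1079*748/5635 + 200 = -807092/5635 + 200 = 319908/5635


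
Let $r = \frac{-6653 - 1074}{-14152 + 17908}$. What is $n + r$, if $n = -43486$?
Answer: $- \frac{163341143}{3756} \approx -43488.0$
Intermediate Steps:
$r = - \frac{7727}{3756} \approx -2.0572$
$n + r = -43486 - \frac{7727}{3756} = - \frac{163341143}{3756}$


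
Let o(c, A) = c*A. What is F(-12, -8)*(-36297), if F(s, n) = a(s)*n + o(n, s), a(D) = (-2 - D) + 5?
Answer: 871128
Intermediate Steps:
o(c, A) = A*c
a(D) = 3 - D
F(s, n) = n*s + n*(3 - s) (F(s, n) = (3 - s)*n + s*n = n*(3 - s) + n*s = n*s + n*(3 - s))
F(-12, -8)*(-36297) = (3*(-8))*(-36297) = -24*(-36297) = 871128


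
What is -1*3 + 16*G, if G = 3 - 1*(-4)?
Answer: 109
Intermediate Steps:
G = 7 (G = 3 + 4 = 7)
-1*3 + 16*G = -1*3 + 16*7 = -3 + 112 = 109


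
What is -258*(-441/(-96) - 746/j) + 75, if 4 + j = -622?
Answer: -7099563/5008 ≈ -1417.6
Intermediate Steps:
j = -626 (j = -4 - 622 = -626)
-258*(-441/(-96) - 746/j) + 75 = -258*(-441/(-96) - 746/(-626)) + 75 = -258*(-441*(-1/96) - 746*(-1/626)) + 75 = -258*(147/32 + 373/313) + 75 = -258*57947/10016 + 75 = -7475163/5008 + 75 = -7099563/5008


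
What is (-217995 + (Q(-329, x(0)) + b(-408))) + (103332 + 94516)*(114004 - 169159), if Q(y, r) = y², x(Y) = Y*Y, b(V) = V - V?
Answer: -10912416194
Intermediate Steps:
b(V) = 0
x(Y) = Y²
(-217995 + (Q(-329, x(0)) + b(-408))) + (103332 + 94516)*(114004 - 169159) = (-217995 + ((-329)² + 0)) + (103332 + 94516)*(114004 - 169159) = (-217995 + (108241 + 0)) + 197848*(-55155) = (-217995 + 108241) - 10912306440 = -109754 - 10912306440 = -10912416194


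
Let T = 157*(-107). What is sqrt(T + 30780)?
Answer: sqrt(13981) ≈ 118.24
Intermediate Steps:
T = -16799
sqrt(T + 30780) = sqrt(-16799 + 30780) = sqrt(13981)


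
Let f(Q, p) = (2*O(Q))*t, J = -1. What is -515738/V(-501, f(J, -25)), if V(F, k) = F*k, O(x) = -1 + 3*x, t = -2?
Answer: 257869/4008 ≈ 64.339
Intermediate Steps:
f(Q, p) = 4 - 12*Q (f(Q, p) = (2*(-1 + 3*Q))*(-2) = (-2 + 6*Q)*(-2) = 4 - 12*Q)
-515738/V(-501, f(J, -25)) = -515738*(-1/(501*(4 - 12*(-1)))) = -515738*(-1/(501*(4 + 12))) = -515738/((-501*16)) = -515738/(-8016) = -515738*(-1/8016) = 257869/4008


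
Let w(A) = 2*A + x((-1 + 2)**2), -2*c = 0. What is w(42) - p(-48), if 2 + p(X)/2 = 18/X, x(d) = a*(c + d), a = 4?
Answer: 371/4 ≈ 92.750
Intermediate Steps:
c = 0 (c = -1/2*0 = 0)
x(d) = 4*d (x(d) = 4*(0 + d) = 4*d)
w(A) = 4 + 2*A (w(A) = 2*A + 4*(-1 + 2)**2 = 2*A + 4*1**2 = 2*A + 4*1 = 2*A + 4 = 4 + 2*A)
p(X) = -4 + 36/X (p(X) = -4 + 2*(18/X) = -4 + 36/X)
w(42) - p(-48) = (4 + 2*42) - (-4 + 36/(-48)) = (4 + 84) - (-4 + 36*(-1/48)) = 88 - (-4 - 3/4) = 88 - 1*(-19/4) = 88 + 19/4 = 371/4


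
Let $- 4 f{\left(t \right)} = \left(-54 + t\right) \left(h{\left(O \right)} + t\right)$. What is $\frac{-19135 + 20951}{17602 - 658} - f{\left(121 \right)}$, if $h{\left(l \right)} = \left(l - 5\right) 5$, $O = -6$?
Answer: $\frac{1170838}{1059} \approx 1105.6$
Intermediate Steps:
$h{\left(l \right)} = -25 + 5 l$ ($h{\left(l \right)} = \left(-5 + l\right) 5 = -25 + 5 l$)
$f{\left(t \right)} = - \frac{\left(-55 + t\right) \left(-54 + t\right)}{4}$ ($f{\left(t \right)} = - \frac{\left(-54 + t\right) \left(\left(-25 + 5 \left(-6\right)\right) + t\right)}{4} = - \frac{\left(-54 + t\right) \left(\left(-25 - 30\right) + t\right)}{4} = - \frac{\left(-54 + t\right) \left(-55 + t\right)}{4} = - \frac{\left(-55 + t\right) \left(-54 + t\right)}{4}$)
$\frac{-19135 + 20951}{17602 - 658} - f{\left(121 \right)} = \frac{-19135 + 20951}{17602 - 658} - \left(- \frac{1485}{2} - \frac{121^{2}}{4} + \frac{109}{4} \cdot 121\right) = \frac{1816}{16944} - \left(- \frac{1485}{2} - \frac{14641}{4} + \frac{13189}{4}\right) = 1816 \cdot \frac{1}{16944} - \left(- \frac{1485}{2} - \frac{14641}{4} + \frac{13189}{4}\right) = \frac{227}{2118} - - \frac{2211}{2} = \frac{227}{2118} + \frac{2211}{2} = \frac{1170838}{1059}$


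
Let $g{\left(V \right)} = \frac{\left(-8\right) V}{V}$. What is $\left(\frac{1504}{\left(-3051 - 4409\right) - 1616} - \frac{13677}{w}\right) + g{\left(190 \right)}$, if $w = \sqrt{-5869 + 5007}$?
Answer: $- \frac{18528}{2269} + \frac{13677 i \sqrt{862}}{862} \approx -8.1657 + 465.84 i$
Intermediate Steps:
$w = i \sqrt{862}$ ($w = \sqrt{-862} = i \sqrt{862} \approx 29.36 i$)
$g{\left(V \right)} = -8$
$\left(\frac{1504}{\left(-3051 - 4409\right) - 1616} - \frac{13677}{w}\right) + g{\left(190 \right)} = \left(\frac{1504}{\left(-3051 - 4409\right) - 1616} - \frac{13677}{i \sqrt{862}}\right) - 8 = \left(\frac{1504}{-7460 - 1616} - 13677 \left(- \frac{i \sqrt{862}}{862}\right)\right) - 8 = \left(\frac{1504}{-9076} + \frac{13677 i \sqrt{862}}{862}\right) - 8 = \left(1504 \left(- \frac{1}{9076}\right) + \frac{13677 i \sqrt{862}}{862}\right) - 8 = \left(- \frac{376}{2269} + \frac{13677 i \sqrt{862}}{862}\right) - 8 = - \frac{18528}{2269} + \frac{13677 i \sqrt{862}}{862}$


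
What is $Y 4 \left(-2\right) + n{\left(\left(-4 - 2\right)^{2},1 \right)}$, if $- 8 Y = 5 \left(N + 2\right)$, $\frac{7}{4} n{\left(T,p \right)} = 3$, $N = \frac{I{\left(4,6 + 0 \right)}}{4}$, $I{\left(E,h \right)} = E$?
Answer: $\frac{117}{7} \approx 16.714$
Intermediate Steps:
$N = 1$ ($N = \frac{4}{4} = 4 \cdot \frac{1}{4} = 1$)
$n{\left(T,p \right)} = \frac{12}{7}$ ($n{\left(T,p \right)} = \frac{4}{7} \cdot 3 = \frac{12}{7}$)
$Y = - \frac{15}{8}$ ($Y = - \frac{5 \left(1 + 2\right)}{8} = - \frac{5 \cdot 3}{8} = \left(- \frac{1}{8}\right) 15 = - \frac{15}{8} \approx -1.875$)
$Y 4 \left(-2\right) + n{\left(\left(-4 - 2\right)^{2},1 \right)} = - \frac{15 \cdot 4 \left(-2\right)}{8} + \frac{12}{7} = \left(- \frac{15}{8}\right) \left(-8\right) + \frac{12}{7} = 15 + \frac{12}{7} = \frac{117}{7}$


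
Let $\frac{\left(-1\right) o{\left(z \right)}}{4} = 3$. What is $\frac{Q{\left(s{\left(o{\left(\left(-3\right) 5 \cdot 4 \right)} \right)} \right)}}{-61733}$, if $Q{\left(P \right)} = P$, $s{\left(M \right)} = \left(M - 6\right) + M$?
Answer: $\frac{30}{61733} \approx 0.00048596$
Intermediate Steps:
$o{\left(z \right)} = -12$ ($o{\left(z \right)} = \left(-4\right) 3 = -12$)
$s{\left(M \right)} = -6 + 2 M$ ($s{\left(M \right)} = \left(-6 + M\right) + M = -6 + 2 M$)
$\frac{Q{\left(s{\left(o{\left(\left(-3\right) 5 \cdot 4 \right)} \right)} \right)}}{-61733} = \frac{-6 + 2 \left(-12\right)}{-61733} = \left(-6 - 24\right) \left(- \frac{1}{61733}\right) = \left(-30\right) \left(- \frac{1}{61733}\right) = \frac{30}{61733}$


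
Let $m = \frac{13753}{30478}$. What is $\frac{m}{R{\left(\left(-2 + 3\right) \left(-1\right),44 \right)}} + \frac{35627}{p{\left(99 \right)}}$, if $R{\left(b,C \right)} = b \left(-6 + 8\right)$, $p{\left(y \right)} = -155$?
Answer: $- \frac{2173811127}{9448180} \approx -230.08$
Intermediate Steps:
$R{\left(b,C \right)} = 2 b$ ($R{\left(b,C \right)} = b 2 = 2 b$)
$m = \frac{13753}{30478}$ ($m = 13753 \cdot \frac{1}{30478} = \frac{13753}{30478} \approx 0.45124$)
$\frac{m}{R{\left(\left(-2 + 3\right) \left(-1\right),44 \right)}} + \frac{35627}{p{\left(99 \right)}} = \frac{13753}{30478 \cdot 2 \left(-2 + 3\right) \left(-1\right)} + \frac{35627}{-155} = \frac{13753}{30478 \cdot 2 \cdot 1 \left(-1\right)} + 35627 \left(- \frac{1}{155}\right) = \frac{13753}{30478 \cdot 2 \left(-1\right)} - \frac{35627}{155} = \frac{13753}{30478 \left(-2\right)} - \frac{35627}{155} = \frac{13753}{30478} \left(- \frac{1}{2}\right) - \frac{35627}{155} = - \frac{13753}{60956} - \frac{35627}{155} = - \frac{2173811127}{9448180}$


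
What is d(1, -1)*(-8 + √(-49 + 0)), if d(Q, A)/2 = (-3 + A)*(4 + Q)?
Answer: 320 - 280*I ≈ 320.0 - 280.0*I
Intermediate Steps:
d(Q, A) = 2*(-3 + A)*(4 + Q) (d(Q, A) = 2*((-3 + A)*(4 + Q)) = 2*(-3 + A)*(4 + Q))
d(1, -1)*(-8 + √(-49 + 0)) = (-24 - 6*1 + 8*(-1) + 2*(-1)*1)*(-8 + √(-49 + 0)) = (-24 - 6 - 8 - 2)*(-8 + √(-49)) = -40*(-8 + 7*I) = 320 - 280*I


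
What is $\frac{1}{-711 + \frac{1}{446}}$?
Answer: $- \frac{446}{317105} \approx -0.0014065$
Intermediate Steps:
$\frac{1}{-711 + \frac{1}{446}} = \frac{1}{- \frac{317105}{446}} = - \frac{446}{317105}$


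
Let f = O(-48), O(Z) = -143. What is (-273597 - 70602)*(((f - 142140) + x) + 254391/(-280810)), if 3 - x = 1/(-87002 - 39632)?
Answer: 435370631025640653129/8890023385 ≈ 4.8973e+10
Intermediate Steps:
f = -143
x = 379903/126634 (x = 3 - 1/(-87002 - 39632) = 3 - 1/(-126634) = 3 - 1*(-1/126634) = 3 + 1/126634 = 379903/126634 ≈ 3.0000)
(-273597 - 70602)*(((f - 142140) + x) + 254391/(-280810)) = (-273597 - 70602)*(((-143 - 142140) + 379903/126634) + 254391/(-280810)) = -344199*((-142283 + 379903/126634) + 254391*(-1/280810)) = -344199*(-18017485519/126634 - 254391/280810) = -344199*(-1264880580785071/8890023385) = 435370631025640653129/8890023385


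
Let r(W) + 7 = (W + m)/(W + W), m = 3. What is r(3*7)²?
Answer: 2025/49 ≈ 41.327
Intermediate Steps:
r(W) = -7 + (3 + W)/(2*W) (r(W) = -7 + (W + 3)/(W + W) = -7 + (3 + W)/((2*W)) = -7 + (3 + W)*(1/(2*W)) = -7 + (3 + W)/(2*W))
r(3*7)² = ((3 - 39*7)/(2*((3*7))))² = ((½)*(3 - 13*21)/21)² = ((½)*(1/21)*(3 - 273))² = ((½)*(1/21)*(-270))² = (-45/7)² = 2025/49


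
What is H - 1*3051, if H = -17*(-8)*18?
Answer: -603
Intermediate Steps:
H = 2448 (H = 136*18 = 2448)
H - 1*3051 = 2448 - 1*3051 = 2448 - 3051 = -603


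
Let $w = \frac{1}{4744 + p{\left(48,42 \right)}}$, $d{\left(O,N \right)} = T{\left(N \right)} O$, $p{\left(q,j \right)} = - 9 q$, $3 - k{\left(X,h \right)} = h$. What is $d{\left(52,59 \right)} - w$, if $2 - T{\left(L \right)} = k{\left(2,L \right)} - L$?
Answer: $\frac{26234207}{4312} \approx 6084.0$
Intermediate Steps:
$k{\left(X,h \right)} = 3 - h$
$T{\left(L \right)} = -1 + 2 L$ ($T{\left(L \right)} = 2 - \left(\left(3 - L\right) - L\right) = 2 - \left(3 - 2 L\right) = 2 + \left(-3 + 2 L\right) = -1 + 2 L$)
$d{\left(O,N \right)} = O \left(-1 + 2 N\right)$ ($d{\left(O,N \right)} = \left(-1 + 2 N\right) O = O \left(-1 + 2 N\right)$)
$w = \frac{1}{4312}$ ($w = \frac{1}{4744 - 432} = \frac{1}{4312} \approx 0.00023191$)
$d{\left(52,59 \right)} - w = 52 \left(-1 + 2 \cdot 59\right) - \frac{1}{4312} = 52 \left(-1 + 118\right) - \frac{1}{4312} = 52 \cdot 117 - \frac{1}{4312} = 6084 - \frac{1}{4312} = \frac{26234207}{4312}$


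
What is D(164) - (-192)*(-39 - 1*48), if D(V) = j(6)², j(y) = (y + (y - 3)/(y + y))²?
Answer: -3885599/256 ≈ -15178.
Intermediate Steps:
j(y) = (y + (-3 + y)/(2*y))² (j(y) = (y + (-3 + y)/((2*y)))² = (y + (-3 + y)*(1/(2*y)))² = (y + (-3 + y)/(2*y))²)
D(V) = 390625/256 (D(V) = ((¼)*(-3 + 6 + 2*6²)²/6²)² = ((¼)*(1/36)*(-3 + 6 + 2*36)²)² = ((¼)*(1/36)*(-3 + 6 + 72)²)² = ((¼)*(1/36)*75²)² = ((¼)*(1/36)*5625)² = (625/16)² = 390625/256)
D(164) - (-192)*(-39 - 1*48) = 390625/256 - (-192)*(-39 - 1*48) = 390625/256 - (-192)*(-39 - 48) = 390625/256 - (-192)*(-87) = 390625/256 - 1*16704 = 390625/256 - 16704 = -3885599/256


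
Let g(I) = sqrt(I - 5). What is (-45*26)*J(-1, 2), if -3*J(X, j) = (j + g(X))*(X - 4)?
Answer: -3900 - 1950*I*sqrt(6) ≈ -3900.0 - 4776.5*I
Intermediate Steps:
g(I) = sqrt(-5 + I)
J(X, j) = -(-4 + X)*(j + sqrt(-5 + X))/3 (J(X, j) = -(j + sqrt(-5 + X))*(X - 4)/3 = -(j + sqrt(-5 + X))*(-4 + X)/3 = -(-4 + X)*(j + sqrt(-5 + X))/3)
(-45*26)*J(-1, 2) = (-45*26)*((4/3)*2 + 4*sqrt(-5 - 1)/3 - 1/3*(-1)*2 - 1/3*(-1)*sqrt(-5 - 1)) = -1170*(8/3 + 4*sqrt(-6)/3 + 2/3 - 1/3*(-1)*sqrt(-6)) = -1170*(8/3 + 4*(I*sqrt(6))/3 + 2/3 - 1/3*(-1)*I*sqrt(6)) = -1170*(8/3 + 4*I*sqrt(6)/3 + 2/3 + I*sqrt(6)/3) = -1170*(10/3 + 5*I*sqrt(6)/3) = -3900 - 1950*I*sqrt(6)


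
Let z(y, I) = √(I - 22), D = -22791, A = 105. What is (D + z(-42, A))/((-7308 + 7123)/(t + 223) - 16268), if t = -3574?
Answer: 76372641/54513883 - 3351*√83/54513883 ≈ 1.4004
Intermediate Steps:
z(y, I) = √(-22 + I)
(D + z(-42, A))/((-7308 + 7123)/(t + 223) - 16268) = (-22791 + √(-22 + 105))/((-7308 + 7123)/(-3574 + 223) - 16268) = (-22791 + √83)/(-185/(-3351) - 16268) = (-22791 + √83)/(-185*(-1/3351) - 16268) = (-22791 + √83)/(185/3351 - 16268) = (-22791 + √83)/(-54513883/3351) = (-22791 + √83)*(-3351/54513883) = 76372641/54513883 - 3351*√83/54513883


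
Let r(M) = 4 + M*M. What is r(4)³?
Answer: 8000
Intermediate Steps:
r(M) = 4 + M²
r(4)³ = (4 + 4²)³ = (4 + 16)³ = 20³ = 8000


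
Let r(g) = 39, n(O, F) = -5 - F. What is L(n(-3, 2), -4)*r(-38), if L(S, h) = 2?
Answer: 78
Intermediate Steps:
L(n(-3, 2), -4)*r(-38) = 2*39 = 78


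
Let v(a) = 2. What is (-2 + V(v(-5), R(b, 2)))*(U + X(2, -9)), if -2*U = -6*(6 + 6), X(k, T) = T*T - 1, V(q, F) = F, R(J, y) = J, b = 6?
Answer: 464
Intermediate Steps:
X(k, T) = -1 + T² (X(k, T) = T² - 1 = -1 + T²)
U = 36 (U = -(-3)*(6 + 6) = -(-3)*12 = -½*(-72) = 36)
(-2 + V(v(-5), R(b, 2)))*(U + X(2, -9)) = (-2 + 6)*(36 + (-1 + (-9)²)) = 4*(36 + (-1 + 81)) = 4*(36 + 80) = 4*116 = 464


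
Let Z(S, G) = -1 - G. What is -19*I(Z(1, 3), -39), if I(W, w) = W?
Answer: 76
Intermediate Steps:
-19*I(Z(1, 3), -39) = -19*(-1 - 1*3) = -19*(-1 - 3) = -19*(-4) = 76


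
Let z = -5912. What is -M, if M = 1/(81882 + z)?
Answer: -1/75970 ≈ -1.3163e-5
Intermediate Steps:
M = 1/75970 (M = 1/(81882 - 5912) = 1/75970 ≈ 1.3163e-5)
-M = -1*1/75970 = -1/75970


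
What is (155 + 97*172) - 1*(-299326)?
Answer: 316165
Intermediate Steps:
(155 + 97*172) - 1*(-299326) = (155 + 16684) + 299326 = 16839 + 299326 = 316165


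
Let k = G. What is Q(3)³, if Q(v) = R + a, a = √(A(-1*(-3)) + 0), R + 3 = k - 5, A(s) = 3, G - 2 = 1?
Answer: (-5 + √3)³ ≈ -34.900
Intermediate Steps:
G = 3 (G = 2 + 1 = 3)
k = 3
R = -5 (R = -3 + (3 - 5) = -3 - 2 = -5)
a = √3 (a = √(3 + 0) = √3 ≈ 1.7320)
Q(v) = -5 + √3
Q(3)³ = (-5 + √3)³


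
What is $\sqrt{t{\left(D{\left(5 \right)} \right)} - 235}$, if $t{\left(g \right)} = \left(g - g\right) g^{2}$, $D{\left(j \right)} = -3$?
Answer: $i \sqrt{235} \approx 15.33 i$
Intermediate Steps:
$t{\left(g \right)} = 0$ ($t{\left(g \right)} = 0 g^{2} = 0$)
$\sqrt{t{\left(D{\left(5 \right)} \right)} - 235} = \sqrt{0 - 235} = \sqrt{-235} = i \sqrt{235}$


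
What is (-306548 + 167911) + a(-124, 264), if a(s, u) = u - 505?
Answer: -138878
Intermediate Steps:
a(s, u) = -505 + u
(-306548 + 167911) + a(-124, 264) = (-306548 + 167911) + (-505 + 264) = -138637 - 241 = -138878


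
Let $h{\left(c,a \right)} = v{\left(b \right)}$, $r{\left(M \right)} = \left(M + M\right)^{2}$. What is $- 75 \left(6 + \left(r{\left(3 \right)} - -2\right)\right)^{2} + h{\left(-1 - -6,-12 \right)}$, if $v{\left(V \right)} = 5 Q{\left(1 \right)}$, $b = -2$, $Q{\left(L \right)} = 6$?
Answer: $-145170$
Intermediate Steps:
$r{\left(M \right)} = 4 M^{2}$ ($r{\left(M \right)} = \left(2 M\right)^{2} = 4 M^{2}$)
$v{\left(V \right)} = 30$ ($v{\left(V \right)} = 5 \cdot 6 = 30$)
$h{\left(c,a \right)} = 30$
$- 75 \left(6 + \left(r{\left(3 \right)} - -2\right)\right)^{2} + h{\left(-1 - -6,-12 \right)} = - 75 \left(6 - \left(-2 - 4 \cdot 3^{2}\right)\right)^{2} + 30 = - 75 \left(6 + \left(4 \cdot 9 + 2\right)\right)^{2} + 30 = - 75 \left(6 + \left(36 + 2\right)\right)^{2} + 30 = - 75 \left(6 + 38\right)^{2} + 30 = - 75 \cdot 44^{2} + 30 = \left(-75\right) 1936 + 30 = -145200 + 30 = -145170$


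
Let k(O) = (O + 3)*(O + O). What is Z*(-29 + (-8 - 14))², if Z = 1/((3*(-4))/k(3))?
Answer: -7803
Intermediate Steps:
k(O) = 2*O*(3 + O) (k(O) = (3 + O)*(2*O) = 2*O*(3 + O))
Z = -3 (Z = 1/((3*(-4))/((2*3*(3 + 3)))) = 1/(-12/(2*3*6)) = 1/(-12/36) = 1/(-12*1/36) = 1/(-⅓) = -3)
Z*(-29 + (-8 - 14))² = -3*(-29 + (-8 - 14))² = -3*(-29 - 22)² = -3*(-51)² = -3*2601 = -7803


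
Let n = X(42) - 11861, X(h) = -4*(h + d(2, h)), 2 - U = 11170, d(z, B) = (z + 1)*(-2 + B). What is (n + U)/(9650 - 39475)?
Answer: 23677/29825 ≈ 0.79386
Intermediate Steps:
d(z, B) = (1 + z)*(-2 + B)
U = -11168 (U = 2 - 1*11170 = 2 - 11170 = -11168)
X(h) = 24 - 16*h (X(h) = -4*(h + (-2 + h - 2*2 + h*2)) = -4*(h + (-2 + h - 4 + 2*h)) = -4*(h + (-6 + 3*h)) = -4*(-6 + 4*h) = 24 - 16*h)
n = -12509 (n = (24 - 16*42) - 11861 = (24 - 672) - 11861 = -648 - 11861 = -12509)
(n + U)/(9650 - 39475) = (-12509 - 11168)/(9650 - 39475) = -23677/(-29825) = -23677*(-1/29825) = 23677/29825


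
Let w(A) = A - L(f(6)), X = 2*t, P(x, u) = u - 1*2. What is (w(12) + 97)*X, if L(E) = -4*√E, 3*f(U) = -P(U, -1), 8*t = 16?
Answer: 452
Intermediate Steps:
t = 2 (t = (⅛)*16 = 2)
P(x, u) = -2 + u (P(x, u) = u - 2 = -2 + u)
f(U) = 1 (f(U) = (-(-2 - 1))/3 = (-1*(-3))/3 = (⅓)*3 = 1)
X = 4 (X = 2*2 = 4)
w(A) = 4 + A (w(A) = A - (-4)*√1 = A - (-4) = A - 1*(-4) = A + 4 = 4 + A)
(w(12) + 97)*X = ((4 + 12) + 97)*4 = (16 + 97)*4 = 113*4 = 452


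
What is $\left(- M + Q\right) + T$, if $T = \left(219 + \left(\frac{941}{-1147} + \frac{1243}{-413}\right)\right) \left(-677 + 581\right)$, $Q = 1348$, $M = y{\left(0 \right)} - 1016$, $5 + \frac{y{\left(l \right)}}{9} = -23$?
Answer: $- \frac{8545894104}{473711} \approx -18040.0$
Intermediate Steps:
$y{\left(l \right)} = -252$ ($y{\left(l \right)} = -45 + 9 \left(-23\right) = -45 - 207 = -252$)
$M = -1268$ ($M = -252 - 1016 = -1268$)
$T = - \frac{9785122080}{473711}$ ($T = \left(219 + \left(941 \left(- \frac{1}{1147}\right) + 1243 \left(- \frac{1}{413}\right)\right)\right) \left(-96\right) = \left(219 - \frac{1814354}{473711}\right) \left(-96\right) = \frac{101928355}{473711} \left(-96\right) = - \frac{9785122080}{473711} \approx -20656.0$)
$\left(- M + Q\right) + T = \left(\left(-1\right) \left(-1268\right) + 1348\right) - \frac{9785122080}{473711} = \left(1268 + 1348\right) - \frac{9785122080}{473711} = 2616 - \frac{9785122080}{473711} = - \frac{8545894104}{473711}$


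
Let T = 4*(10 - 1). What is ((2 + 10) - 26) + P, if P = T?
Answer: 22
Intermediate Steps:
T = 36 (T = 4*9 = 36)
P = 36
((2 + 10) - 26) + P = ((2 + 10) - 26) + 36 = (12 - 26) + 36 = -14 + 36 = 22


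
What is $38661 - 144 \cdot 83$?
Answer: $26709$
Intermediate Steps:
$38661 - 144 \cdot 83 = 38661 - 11952 = 26709$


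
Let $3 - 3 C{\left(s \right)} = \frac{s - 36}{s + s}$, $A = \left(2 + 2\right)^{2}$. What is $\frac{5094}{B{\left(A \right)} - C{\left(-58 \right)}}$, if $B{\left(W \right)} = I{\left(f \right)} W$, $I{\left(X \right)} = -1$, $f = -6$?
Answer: $- \frac{886356}{2911} \approx -304.48$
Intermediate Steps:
$A = 16$ ($A = 4^{2} = 16$)
$B{\left(W \right)} = - W$
$C{\left(s \right)} = 1 - \frac{-36 + s}{6 s}$ ($C{\left(s \right)} = 1 - \frac{\left(s - 36\right) \frac{1}{s + s}}{3} = 1 - \frac{\left(-36 + s\right) \frac{1}{2 s}}{3} = 1 - \frac{\frac{1}{2} \frac{1}{s} \left(-36 + s\right)}{3} = 1 - \frac{-36 + s}{6 s}$)
$\frac{5094}{B{\left(A \right)} - C{\left(-58 \right)}} = \frac{5094}{\left(-1\right) 16 - \left(\frac{5}{6} + \frac{6}{-58}\right)} = \frac{5094}{-16 - \left(\frac{5}{6} + 6 \left(- \frac{1}{58}\right)\right)} = \frac{5094}{-16 - \left(\frac{5}{6} - \frac{3}{29}\right)} = \frac{5094}{-16 - \frac{127}{174}} = \frac{5094}{- \frac{2911}{174}} = 5094 \left(- \frac{174}{2911}\right) = - \frac{886356}{2911}$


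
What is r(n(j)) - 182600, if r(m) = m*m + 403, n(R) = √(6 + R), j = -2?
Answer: -182193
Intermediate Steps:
r(m) = 403 + m² (r(m) = m² + 403 = 403 + m²)
r(n(j)) - 182600 = (403 + (√(6 - 2))²) - 182600 = (403 + (√4)²) - 182600 = (403 + 2²) - 182600 = (403 + 4) - 182600 = 407 - 182600 = -182193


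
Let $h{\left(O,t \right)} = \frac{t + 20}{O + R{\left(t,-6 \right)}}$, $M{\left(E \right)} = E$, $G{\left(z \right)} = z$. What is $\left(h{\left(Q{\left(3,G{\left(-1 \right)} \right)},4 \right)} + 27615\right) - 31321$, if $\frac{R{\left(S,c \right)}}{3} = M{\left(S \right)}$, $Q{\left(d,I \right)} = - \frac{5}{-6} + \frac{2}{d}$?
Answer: $- \frac{33338}{9} \approx -3704.2$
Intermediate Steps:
$Q{\left(d,I \right)} = \frac{5}{6} + \frac{2}{d}$ ($Q{\left(d,I \right)} = \left(-5\right) \left(- \frac{1}{6}\right) + \frac{2}{d} = \frac{5}{6} + \frac{2}{d}$)
$R{\left(S,c \right)} = 3 S$
$h{\left(O,t \right)} = \frac{20 + t}{O + 3 t}$ ($h{\left(O,t \right)} = \frac{t + 20}{O + 3 t} = \frac{20 + t}{O + 3 t}$)
$\left(h{\left(Q{\left(3,G{\left(-1 \right)} \right)},4 \right)} + 27615\right) - 31321 = \left(\frac{20 + 4}{\left(\frac{5}{6} + \frac{2}{3}\right) + 3 \cdot 4} + 27615\right) - 31321 = \left(\frac{1}{\left(\frac{5}{6} + 2 \cdot \frac{1}{3}\right) + 12} \cdot 24 + 27615\right) - 31321 = \left(\frac{1}{\left(\frac{5}{6} + \frac{2}{3}\right) + 12} \cdot 24 + 27615\right) - 31321 = \left(\frac{1}{\frac{3}{2} + 12} \cdot 24 + 27615\right) - 31321 = \left(\frac{1}{\frac{27}{2}} \cdot 24 + 27615\right) - 31321 = \left(\frac{2}{27} \cdot 24 + 27615\right) - 31321 = \left(\frac{16}{9} + 27615\right) - 31321 = \frac{248551}{9} - 31321 = - \frac{33338}{9}$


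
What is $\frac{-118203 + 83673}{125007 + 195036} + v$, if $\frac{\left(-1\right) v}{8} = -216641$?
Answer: $\frac{184891816658}{106681} \approx 1.7331 \cdot 10^{6}$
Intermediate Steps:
$v = 1733128$ ($v = \left(-8\right) \left(-216641\right) = 1733128$)
$\frac{-118203 + 83673}{125007 + 195036} + v = \frac{-118203 + 83673}{125007 + 195036} + 1733128 = - \frac{34530}{320043} + 1733128 = \left(-34530\right) \frac{1}{320043} + 1733128 = - \frac{11510}{106681} + 1733128 = \frac{184891816658}{106681}$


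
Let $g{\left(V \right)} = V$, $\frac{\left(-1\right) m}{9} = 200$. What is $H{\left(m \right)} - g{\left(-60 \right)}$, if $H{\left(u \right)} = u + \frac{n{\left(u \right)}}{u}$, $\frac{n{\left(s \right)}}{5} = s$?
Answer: $-1735$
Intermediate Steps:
$m = -1800$ ($m = \left(-9\right) 200 = -1800$)
$n{\left(s \right)} = 5 s$
$H{\left(u \right)} = 5 + u$ ($H{\left(u \right)} = u + \frac{5 u}{u} = u + 5 = 5 + u$)
$H{\left(m \right)} - g{\left(-60 \right)} = \left(5 - 1800\right) - -60 = -1795 + 60 = -1735$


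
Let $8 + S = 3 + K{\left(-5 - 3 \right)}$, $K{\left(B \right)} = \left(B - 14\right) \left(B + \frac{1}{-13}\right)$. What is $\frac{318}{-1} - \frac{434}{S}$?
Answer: $- \frac{719552}{2245} \approx -320.51$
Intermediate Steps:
$K{\left(B \right)} = \left(-14 + B\right) \left(- \frac{1}{13} + B\right)$ ($K{\left(B \right)} = \left(-14 + B\right) \left(B - \frac{1}{13}\right) = \left(-14 + B\right) \left(- \frac{1}{13} + B\right)$)
$S = \frac{2245}{13}$ ($S = -8 + \left(3 + \left(\frac{14}{13} + \left(-5 - 3\right)^{2} - \frac{183 \left(-5 - 3\right)}{13}\right)\right) = -8 + \left(3 + \left(\frac{14}{13} + \left(-8\right)^{2} - - \frac{1464}{13}\right)\right) = -8 + \left(3 + \left(\frac{14}{13} + 64 + \frac{1464}{13}\right)\right) = -8 + \left(3 + \frac{2310}{13}\right) = -8 + \frac{2349}{13} = \frac{2245}{13} \approx 172.69$)
$\frac{318}{-1} - \frac{434}{S} = \frac{318}{-1} - \frac{434}{\frac{2245}{13}} = 318 \left(-1\right) - \frac{5642}{2245} = -318 - \frac{5642}{2245} = - \frac{719552}{2245}$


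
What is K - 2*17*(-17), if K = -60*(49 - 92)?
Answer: 3158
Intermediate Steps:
K = 2580 (K = -60*(-43) = 2580)
K - 2*17*(-17) = 2580 - 2*17*(-17) = 2580 - 34*(-17) = 2580 - 1*(-578) = 2580 + 578 = 3158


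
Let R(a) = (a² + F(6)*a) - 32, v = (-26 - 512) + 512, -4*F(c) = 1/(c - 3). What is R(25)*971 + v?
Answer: 6885049/12 ≈ 5.7375e+5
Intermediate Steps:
F(c) = -1/(4*(-3 + c)) (F(c) = -1/(4*(c - 3)) = -1/(4*(-3 + c)))
v = -26 (v = -538 + 512 = -26)
R(a) = -32 + a² - a/12 (R(a) = (a² + (-1/(-12 + 4*6))*a) - 32 = (a² + (-1/(-12 + 24))*a) - 32 = (a² + (-1/12)*a) - 32 = (a² + (-1*1/12)*a) - 32 = (a² - a/12) - 32 = -32 + a² - a/12)
R(25)*971 + v = (-32 + 25² - 1/12*25)*971 - 26 = (-32 + 625 - 25/12)*971 - 26 = (7091/12)*971 - 26 = 6885361/12 - 26 = 6885049/12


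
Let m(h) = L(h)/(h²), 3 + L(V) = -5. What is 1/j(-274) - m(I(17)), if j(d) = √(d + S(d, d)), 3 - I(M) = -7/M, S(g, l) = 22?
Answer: 578/841 - I*√7/42 ≈ 0.68728 - 0.062994*I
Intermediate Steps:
L(V) = -8 (L(V) = -3 - 5 = -8)
I(M) = 3 + 7/M (I(M) = 3 - (-7)/M = 3 + 7/M)
j(d) = √(22 + d) (j(d) = √(d + 22) = √(22 + d))
m(h) = -8/h²
1/j(-274) - m(I(17)) = 1/(√(22 - 274)) - (-8)/(3 + 7/17)² = 1/(√(-252)) - (-8)/(3 + 7*(1/17))² = 1/(6*I*√7) - (-8)/(3 + 7/17)² = -I*√7/42 - (-8)/(58/17)² = -I*√7/42 - (-8)*289/3364 = -I*√7/42 - 1*(-578/841) = -I*√7/42 + 578/841 = 578/841 - I*√7/42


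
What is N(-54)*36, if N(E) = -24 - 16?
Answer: -1440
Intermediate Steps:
N(E) = -40
N(-54)*36 = -40*36 = -1440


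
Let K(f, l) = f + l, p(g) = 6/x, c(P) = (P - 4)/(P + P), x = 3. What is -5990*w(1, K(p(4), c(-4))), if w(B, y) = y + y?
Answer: -35940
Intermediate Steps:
c(P) = (-4 + P)/(2*P) (c(P) = (-4 + P)/((2*P)) = (-4 + P)*(1/(2*P)) = (-4 + P)/(2*P))
p(g) = 2 (p(g) = 6/3 = 6*(⅓) = 2)
w(B, y) = 2*y
-5990*w(1, K(p(4), c(-4))) = -11980*(2 + (½)*(-4 - 4)/(-4)) = -11980*(2 + (½)*(-¼)*(-8)) = -11980*(2 + 1) = -11980*3 = -5990*6 = -35940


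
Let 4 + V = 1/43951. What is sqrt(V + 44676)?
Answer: sqrt(86292473637423)/43951 ≈ 211.36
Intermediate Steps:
V = -175803/43951 (V = -4 + 1/43951 = -175803/43951 ≈ -4.0000)
sqrt(V + 44676) = sqrt(-175803/43951 + 44676) = sqrt(1963379073/43951) = sqrt(86292473637423)/43951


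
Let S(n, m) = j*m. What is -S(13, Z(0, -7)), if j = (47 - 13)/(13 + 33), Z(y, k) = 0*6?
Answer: 0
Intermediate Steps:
Z(y, k) = 0
j = 17/23 (j = 34/46 = 34*(1/46) = 17/23 ≈ 0.73913)
S(n, m) = 17*m/23
-S(13, Z(0, -7)) = -17*0/23 = -1*0 = 0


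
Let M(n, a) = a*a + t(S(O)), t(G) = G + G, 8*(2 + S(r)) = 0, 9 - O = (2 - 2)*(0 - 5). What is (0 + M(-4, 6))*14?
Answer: 448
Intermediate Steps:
O = 9 (O = 9 - (2 - 2)*(0 - 5) = 9 - 0*(-5) = 9 - 1*0 = 9 + 0 = 9)
S(r) = -2 (S(r) = -2 + (⅛)*0 = -2 + 0 = -2)
t(G) = 2*G
M(n, a) = -4 + a² (M(n, a) = a*a + 2*(-2) = a² - 4 = -4 + a²)
(0 + M(-4, 6))*14 = (0 + (-4 + 6²))*14 = (0 + (-4 + 36))*14 = (0 + 32)*14 = 32*14 = 448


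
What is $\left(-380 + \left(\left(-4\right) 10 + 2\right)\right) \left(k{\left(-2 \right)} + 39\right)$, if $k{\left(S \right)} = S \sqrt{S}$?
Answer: $-16302 + 836 i \sqrt{2} \approx -16302.0 + 1182.3 i$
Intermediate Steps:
$k{\left(S \right)} = S^{\frac{3}{2}}$
$\left(-380 + \left(\left(-4\right) 10 + 2\right)\right) \left(k{\left(-2 \right)} + 39\right) = \left(-380 + \left(\left(-4\right) 10 + 2\right)\right) \left(\left(-2\right)^{\frac{3}{2}} + 39\right) = \left(-380 + \left(-40 + 2\right)\right) \left(- 2 i \sqrt{2} + 39\right) = \left(-380 - 38\right) \left(39 - 2 i \sqrt{2}\right) = - 418 \left(39 - 2 i \sqrt{2}\right) = -16302 + 836 i \sqrt{2}$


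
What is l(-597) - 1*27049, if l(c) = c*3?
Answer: -28840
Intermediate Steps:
l(c) = 3*c
l(-597) - 1*27049 = 3*(-597) - 1*27049 = -1791 - 27049 = -28840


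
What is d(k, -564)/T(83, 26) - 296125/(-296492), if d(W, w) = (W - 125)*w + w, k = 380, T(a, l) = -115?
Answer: 42842755303/34096580 ≈ 1256.5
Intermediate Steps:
d(W, w) = w + w*(-125 + W) (d(W, w) = (-125 + W)*w + w = w*(-125 + W) + w = w + w*(-125 + W))
d(k, -564)/T(83, 26) - 296125/(-296492) = -564*(-124 + 380)/(-115) - 296125/(-296492) = -564*256*(-1/115) - 296125*(-1/296492) = -144384*(-1/115) + 296125/296492 = 144384/115 + 296125/296492 = 42842755303/34096580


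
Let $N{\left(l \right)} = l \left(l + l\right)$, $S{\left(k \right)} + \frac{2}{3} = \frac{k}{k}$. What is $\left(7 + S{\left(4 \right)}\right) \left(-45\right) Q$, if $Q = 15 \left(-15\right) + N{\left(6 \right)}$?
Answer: $50490$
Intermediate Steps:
$S{\left(k \right)} = \frac{1}{3}$ ($S{\left(k \right)} = - \frac{2}{3} + \frac{k}{k} = - \frac{2}{3} + 1 = \frac{1}{3}$)
$N{\left(l \right)} = 2 l^{2}$ ($N{\left(l \right)} = l 2 l = 2 l^{2}$)
$Q = -153$ ($Q = 15 \left(-15\right) + 2 \cdot 6^{2} = -225 + 2 \cdot 36 = -225 + 72 = -153$)
$\left(7 + S{\left(4 \right)}\right) \left(-45\right) Q = \left(7 + \frac{1}{3}\right) \left(-45\right) \left(-153\right) = \frac{22}{3} \left(-45\right) \left(-153\right) = \left(-330\right) \left(-153\right) = 50490$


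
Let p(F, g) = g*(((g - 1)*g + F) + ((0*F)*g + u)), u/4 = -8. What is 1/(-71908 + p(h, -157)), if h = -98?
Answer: -1/3946040 ≈ -2.5342e-7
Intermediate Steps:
u = -32 (u = 4*(-8) = -32)
p(F, g) = g*(-32 + F + g*(-1 + g)) (p(F, g) = g*(((g - 1)*g + F) + ((0*F)*g - 32)) = g*(((-1 + g)*g + F) + (0*g - 32)) = g*((g*(-1 + g) + F) + (0 - 32)) = g*((F + g*(-1 + g)) - 32) = g*(-32 + F + g*(-1 + g)))
1/(-71908 + p(h, -157)) = 1/(-71908 - 157*(-32 - 98 + (-157)**2 - 1*(-157))) = 1/(-71908 - 157*(-32 - 98 + 24649 + 157)) = 1/(-71908 - 157*24676) = 1/(-71908 - 3874132) = 1/(-3946040) = -1/3946040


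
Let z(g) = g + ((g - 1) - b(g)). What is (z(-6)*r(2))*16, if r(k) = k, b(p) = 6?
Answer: -608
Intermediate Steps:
z(g) = -7 + 2*g (z(g) = g + ((g - 1) - 1*6) = g + ((-1 + g) - 6) = g + (-7 + g) = -7 + 2*g)
(z(-6)*r(2))*16 = ((-7 + 2*(-6))*2)*16 = ((-7 - 12)*2)*16 = -19*2*16 = -38*16 = -608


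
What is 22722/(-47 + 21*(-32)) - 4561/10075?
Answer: -232203509/7243925 ≈ -32.055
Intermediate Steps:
22722/(-47 + 21*(-32)) - 4561/10075 = 22722/(-47 - 672) - 4561*1/10075 = 22722/(-719) - 4561/10075 = 22722*(-1/719) - 4561/10075 = -22722/719 - 4561/10075 = -232203509/7243925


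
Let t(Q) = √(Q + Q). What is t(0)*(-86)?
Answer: 0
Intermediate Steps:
t(Q) = √2*√Q (t(Q) = √(2*Q) = √2*√Q)
t(0)*(-86) = (√2*√0)*(-86) = (√2*0)*(-86) = 0*(-86) = 0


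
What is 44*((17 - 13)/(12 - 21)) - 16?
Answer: -320/9 ≈ -35.556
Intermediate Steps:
44*((17 - 13)/(12 - 21)) - 16 = 44*(4/(-9)) - 16 = 44*(4*(-⅑)) - 16 = 44*(-4/9) - 16 = -176/9 - 16 = -320/9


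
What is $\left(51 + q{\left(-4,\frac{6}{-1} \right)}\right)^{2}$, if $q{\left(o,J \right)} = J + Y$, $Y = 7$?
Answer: $2704$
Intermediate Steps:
$q{\left(o,J \right)} = 7 + J$ ($q{\left(o,J \right)} = J + 7 = 7 + J$)
$\left(51 + q{\left(-4,\frac{6}{-1} \right)}\right)^{2} = \left(51 + \left(7 + \frac{6}{-1}\right)\right)^{2} = \left(51 + \left(7 + 6 \left(-1\right)\right)\right)^{2} = \left(51 + \left(7 - 6\right)\right)^{2} = \left(51 + 1\right)^{2} = 52^{2} = 2704$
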